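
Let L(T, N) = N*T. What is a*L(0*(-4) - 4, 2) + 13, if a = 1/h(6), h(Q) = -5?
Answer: 73/5 ≈ 14.600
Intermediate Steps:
a = -⅕ (a = 1/(-5) = -⅕ ≈ -0.20000)
a*L(0*(-4) - 4, 2) + 13 = -2*(0*(-4) - 4)/5 + 13 = -2*(0 - 4)/5 + 13 = -2*(-4)/5 + 13 = -⅕*(-8) + 13 = 8/5 + 13 = 73/5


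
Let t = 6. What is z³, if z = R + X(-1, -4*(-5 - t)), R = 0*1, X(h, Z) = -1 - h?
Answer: 0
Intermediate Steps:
R = 0
z = 0 (z = 0 + (-1 - 1*(-1)) = 0 + (-1 + 1) = 0 + 0 = 0)
z³ = 0³ = 0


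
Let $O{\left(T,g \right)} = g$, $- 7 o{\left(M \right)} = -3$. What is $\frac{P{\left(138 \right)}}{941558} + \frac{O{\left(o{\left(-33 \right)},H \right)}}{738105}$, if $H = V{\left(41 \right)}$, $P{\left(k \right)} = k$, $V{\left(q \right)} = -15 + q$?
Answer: $\frac{63169499}{347484333795} \approx 0.00018179$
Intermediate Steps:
$H = 26$ ($H = -15 + 41 = 26$)
$o{\left(M \right)} = \frac{3}{7}$ ($o{\left(M \right)} = \left(- \frac{1}{7}\right) \left(-3\right) = \frac{3}{7}$)
$\frac{P{\left(138 \right)}}{941558} + \frac{O{\left(o{\left(-33 \right)},H \right)}}{738105} = \frac{138}{941558} + \frac{26}{738105} = 138 \cdot \frac{1}{941558} + 26 \cdot \frac{1}{738105} = \frac{69}{470779} + \frac{26}{738105} = \frac{63169499}{347484333795}$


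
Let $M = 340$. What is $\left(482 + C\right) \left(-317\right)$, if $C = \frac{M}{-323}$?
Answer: $- \frac{2896746}{19} \approx -1.5246 \cdot 10^{5}$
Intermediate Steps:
$C = - \frac{20}{19}$ ($C = \frac{340}{-323} = 340 \left(- \frac{1}{323}\right) = - \frac{20}{19} \approx -1.0526$)
$\left(482 + C\right) \left(-317\right) = \left(482 - \frac{20}{19}\right) \left(-317\right) = \frac{9138}{19} \left(-317\right) = - \frac{2896746}{19}$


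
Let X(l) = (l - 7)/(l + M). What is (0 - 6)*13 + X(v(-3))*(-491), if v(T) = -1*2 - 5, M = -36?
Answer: -10228/43 ≈ -237.86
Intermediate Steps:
v(T) = -7 (v(T) = -2 - 5 = -7)
X(l) = (-7 + l)/(-36 + l) (X(l) = (l - 7)/(l - 36) = (-7 + l)/(-36 + l))
(0 - 6)*13 + X(v(-3))*(-491) = (0 - 6)*13 + ((-7 - 7)/(-36 - 7))*(-491) = -6*13 + (-14/(-43))*(-491) = -78 - 1/43*(-14)*(-491) = -78 + (14/43)*(-491) = -78 - 6874/43 = -10228/43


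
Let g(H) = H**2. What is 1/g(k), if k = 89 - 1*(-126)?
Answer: 1/46225 ≈ 2.1633e-5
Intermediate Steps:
k = 215 (k = 89 + 126 = 215)
1/g(k) = 1/(215**2) = 1/46225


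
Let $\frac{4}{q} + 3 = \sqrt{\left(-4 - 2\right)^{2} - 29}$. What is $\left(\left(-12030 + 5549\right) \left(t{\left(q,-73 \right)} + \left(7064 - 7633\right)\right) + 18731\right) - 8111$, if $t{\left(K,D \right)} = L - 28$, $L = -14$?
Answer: $3970511$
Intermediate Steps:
$q = \frac{4}{-3 + \sqrt{7}}$ ($q = \frac{4}{-3 + \sqrt{\left(-4 - 2\right)^{2} - 29}} = \frac{4}{-3 + \sqrt{\left(-6\right)^{2} - 29}} = \frac{4}{-3 + \sqrt{36 - 29}} = \frac{4}{-3 + \sqrt{7}} \approx -11.292$)
$t{\left(K,D \right)} = -42$ ($t{\left(K,D \right)} = -14 - 28 = -42$)
$\left(\left(-12030 + 5549\right) \left(t{\left(q,-73 \right)} + \left(7064 - 7633\right)\right) + 18731\right) - 8111 = \left(\left(-12030 + 5549\right) \left(-42 + \left(7064 - 7633\right)\right) + 18731\right) - 8111 = \left(- 6481 \left(-42 - 569\right) + 18731\right) - 8111 = \left(\left(-6481\right) \left(-611\right) + 18731\right) - 8111 = \left(3959891 + 18731\right) - 8111 = 3978622 - 8111 = 3970511$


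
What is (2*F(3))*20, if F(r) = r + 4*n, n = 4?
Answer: 760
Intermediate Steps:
F(r) = 16 + r (F(r) = r + 4*4 = r + 16 = 16 + r)
(2*F(3))*20 = (2*(16 + 3))*20 = (2*19)*20 = 38*20 = 760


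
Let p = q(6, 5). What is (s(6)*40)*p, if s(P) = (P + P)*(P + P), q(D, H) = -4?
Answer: -23040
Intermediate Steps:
p = -4
s(P) = 4*P**2 (s(P) = (2*P)*(2*P) = 4*P**2)
(s(6)*40)*p = ((4*6**2)*40)*(-4) = ((4*36)*40)*(-4) = (144*40)*(-4) = 5760*(-4) = -23040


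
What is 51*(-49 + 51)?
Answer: 102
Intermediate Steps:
51*(-49 + 51) = 51*2 = 102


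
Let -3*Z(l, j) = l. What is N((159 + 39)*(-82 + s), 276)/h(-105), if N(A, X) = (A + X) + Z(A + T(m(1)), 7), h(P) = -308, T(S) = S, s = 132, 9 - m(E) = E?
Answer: -5155/231 ≈ -22.316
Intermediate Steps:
m(E) = 9 - E
Z(l, j) = -l/3
N(A, X) = -8/3 + X + 2*A/3 (N(A, X) = (A + X) - (A + (9 - 1*1))/3 = (A + X) - (A + (9 - 1))/3 = (A + X) - (A + 8)/3 = (A + X) - (8 + A)/3 = (A + X) + (-8/3 - A/3) = -8/3 + X + 2*A/3)
N((159 + 39)*(-82 + s), 276)/h(-105) = (-8/3 + 276 + 2*((159 + 39)*(-82 + 132))/3)/(-308) = (-8/3 + 276 + 2*(198*50)/3)*(-1/308) = (-8/3 + 276 + (⅔)*9900)*(-1/308) = (-8/3 + 276 + 6600)*(-1/308) = (20620/3)*(-1/308) = -5155/231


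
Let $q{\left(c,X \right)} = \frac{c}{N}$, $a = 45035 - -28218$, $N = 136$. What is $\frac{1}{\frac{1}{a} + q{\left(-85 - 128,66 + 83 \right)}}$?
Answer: $- \frac{586024}{917809} \approx -0.6385$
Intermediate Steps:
$a = 73253$ ($a = 45035 + 28218 = 73253$)
$q{\left(c,X \right)} = \frac{c}{136}$
$\frac{1}{\frac{1}{a} + q{\left(-85 - 128,66 + 83 \right)}} = \frac{1}{\frac{1}{73253} + \frac{-85 - 128}{136}} = \frac{1}{\frac{1}{73253} + \frac{1}{136} \left(-213\right)} = \frac{1}{\frac{1}{73253} - \frac{213}{136}} = \frac{1}{- \frac{917809}{586024}} = - \frac{586024}{917809}$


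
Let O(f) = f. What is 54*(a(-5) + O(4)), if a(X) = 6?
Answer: 540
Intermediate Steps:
54*(a(-5) + O(4)) = 54*(6 + 4) = 54*10 = 540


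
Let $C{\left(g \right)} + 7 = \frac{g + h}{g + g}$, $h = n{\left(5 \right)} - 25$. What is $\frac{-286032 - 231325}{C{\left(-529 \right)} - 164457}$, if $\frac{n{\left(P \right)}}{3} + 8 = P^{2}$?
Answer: $\frac{547363706}{174002409} \approx 3.1457$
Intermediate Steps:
$n{\left(P \right)} = -24 + 3 P^{2}$
$h = 26$ ($h = \left(-24 + 3 \cdot 5^{2}\right) - 25 = \left(-24 + 3 \cdot 25\right) - 25 = \left(-24 + 75\right) - 25 = 51 - 25 = 26$)
$C{\left(g \right)} = -7 + \frac{26 + g}{2 g}$ ($C{\left(g \right)} = -7 + \frac{g + 26}{g + g} = -7 + \frac{26 + g}{2 g}$)
$\frac{-286032 - 231325}{C{\left(-529 \right)} - 164457} = \frac{-286032 - 231325}{\left(- \frac{13}{2} + \frac{13}{-529}\right) - 164457} = - \frac{517357}{\left(- \frac{13}{2} + 13 \left(- \frac{1}{529}\right)\right) - 164457} = - \frac{517357}{\left(- \frac{13}{2} - \frac{13}{529}\right) - 164457} = - \frac{517357}{- \frac{6903}{1058} - 164457} = - \frac{517357}{- \frac{174002409}{1058}} = \left(-517357\right) \left(- \frac{1058}{174002409}\right) = \frac{547363706}{174002409}$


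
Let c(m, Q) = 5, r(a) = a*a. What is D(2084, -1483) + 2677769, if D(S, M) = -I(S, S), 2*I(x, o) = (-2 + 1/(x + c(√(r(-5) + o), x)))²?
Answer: 23371127297169/8727842 ≈ 2.6778e+6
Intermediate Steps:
r(a) = a²
I(x, o) = (-2 + 1/(5 + x))²/2 (I(x, o) = (-2 + 1/(x + 5))²/2 = (-2 + 1/(5 + x))²/2)
D(S, M) = -(9 + 2*S)²/(2*(5 + S)²)
D(2084, -1483) + 2677769 = -(9 + 2*2084)²/(2*(5 + 2084)²) + 2677769 = -½*(9 + 4168)²/2089² + 2677769 = -½*1/4363921*4177² + 2677769 = -½*1/4363921*17447329 + 2677769 = -17447329/8727842 + 2677769 = 23371127297169/8727842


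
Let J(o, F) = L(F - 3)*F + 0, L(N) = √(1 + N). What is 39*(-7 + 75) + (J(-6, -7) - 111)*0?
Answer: 2652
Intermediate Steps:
J(o, F) = F*√(-2 + F) (J(o, F) = √(1 + (F - 3))*F + 0 = √(1 + (-3 + F))*F + 0 = √(-2 + F)*F + 0 = F*√(-2 + F) + 0 = F*√(-2 + F))
39*(-7 + 75) + (J(-6, -7) - 111)*0 = 39*(-7 + 75) + (-7*√(-2 - 7) - 111)*0 = 39*68 + (-21*I - 111)*0 = 2652 + (-21*I - 111)*0 = 2652 + (-111 - 21*I)*0 = 2652 + 0 = 2652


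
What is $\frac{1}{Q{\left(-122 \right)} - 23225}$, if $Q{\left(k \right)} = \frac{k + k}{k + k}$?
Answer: $- \frac{1}{23224} \approx -4.3059 \cdot 10^{-5}$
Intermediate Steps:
$Q{\left(k \right)} = 1$ ($Q{\left(k \right)} = \frac{2 k}{2 k} = 2 k \frac{1}{2 k} = 1$)
$\frac{1}{Q{\left(-122 \right)} - 23225} = \frac{1}{1 - 23225} = \frac{1}{-23224} = - \frac{1}{23224}$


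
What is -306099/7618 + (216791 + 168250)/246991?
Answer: -72670455771/1881577438 ≈ -38.622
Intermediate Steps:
-306099/7618 + (216791 + 168250)/246991 = -306099*1/7618 + 385041*(1/246991) = -306099/7618 + 385041/246991 = -72670455771/1881577438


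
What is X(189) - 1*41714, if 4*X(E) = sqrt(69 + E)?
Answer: -41714 + sqrt(258)/4 ≈ -41710.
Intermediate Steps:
X(E) = sqrt(69 + E)/4
X(189) - 1*41714 = sqrt(69 + 189)/4 - 1*41714 = sqrt(258)/4 - 41714 = -41714 + sqrt(258)/4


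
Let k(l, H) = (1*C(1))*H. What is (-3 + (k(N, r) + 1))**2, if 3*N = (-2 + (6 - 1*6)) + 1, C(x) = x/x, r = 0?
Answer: 4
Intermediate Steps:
C(x) = 1
N = -1/3 (N = ((-2 + (6 - 1*6)) + 1)/3 = ((-2 + (6 - 6)) + 1)/3 = ((-2 + 0) + 1)/3 = (-2 + 1)/3 = (1/3)*(-1) = -1/3 ≈ -0.33333)
k(l, H) = H (k(l, H) = (1*1)*H = 1*H = H)
(-3 + (k(N, r) + 1))**2 = (-3 + (0 + 1))**2 = (-3 + 1)**2 = (-2)**2 = 4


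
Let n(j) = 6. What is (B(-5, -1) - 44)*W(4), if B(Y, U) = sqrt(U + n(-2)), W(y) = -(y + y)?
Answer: 352 - 8*sqrt(5) ≈ 334.11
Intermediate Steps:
W(y) = -2*y
B(Y, U) = sqrt(6 + U) (B(Y, U) = sqrt(U + 6) = sqrt(6 + U))
(B(-5, -1) - 44)*W(4) = (sqrt(6 - 1) - 44)*(-2*4) = (sqrt(5) - 44)*(-8) = (-44 + sqrt(5))*(-8) = 352 - 8*sqrt(5)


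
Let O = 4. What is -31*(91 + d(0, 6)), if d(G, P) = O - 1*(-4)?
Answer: -3069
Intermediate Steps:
d(G, P) = 8 (d(G, P) = 4 - 1*(-4) = 4 + 4 = 8)
-31*(91 + d(0, 6)) = -31*(91 + 8) = -31*99 = -3069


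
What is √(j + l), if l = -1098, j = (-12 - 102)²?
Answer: 3*√1322 ≈ 109.08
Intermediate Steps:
j = 12996 (j = (-114)² = 12996)
√(j + l) = √(12996 - 1098) = √11898 = 3*√1322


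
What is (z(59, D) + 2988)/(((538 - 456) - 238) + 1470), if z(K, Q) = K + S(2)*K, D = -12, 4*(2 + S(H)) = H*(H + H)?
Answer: 3047/1314 ≈ 2.3189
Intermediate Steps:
S(H) = -2 + H**2/2 (S(H) = -2 + (H*(H + H))/4 = -2 + (H*(2*H))/4 = -2 + (2*H**2)/4 = -2 + H**2/2)
z(K, Q) = K (z(K, Q) = K + (-2 + (1/2)*2**2)*K = K + (-2 + (1/2)*4)*K = K + (-2 + 2)*K = K + 0*K = K + 0 = K)
(z(59, D) + 2988)/(((538 - 456) - 238) + 1470) = (59 + 2988)/(((538 - 456) - 238) + 1470) = 3047/((82 - 238) + 1470) = 3047/(-156 + 1470) = 3047/1314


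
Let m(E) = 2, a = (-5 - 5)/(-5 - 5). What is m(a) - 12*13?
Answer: -154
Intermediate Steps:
a = 1 (a = -10/(-10) = -10*(-⅒) = 1)
m(a) - 12*13 = 2 - 12*13 = 2 - 156 = -154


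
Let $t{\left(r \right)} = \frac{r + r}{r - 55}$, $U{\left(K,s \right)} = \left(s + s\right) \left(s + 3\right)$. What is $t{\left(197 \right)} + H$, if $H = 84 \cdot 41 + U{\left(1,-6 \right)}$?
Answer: $\frac{247277}{71} \approx 3482.8$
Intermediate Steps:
$U{\left(K,s \right)} = 2 s \left(3 + s\right)$
$t{\left(r \right)} = \frac{2 r}{-55 + r}$
$H = 3480$ ($H = 84 \cdot 41 + 2 \left(-6\right) \left(3 - 6\right) = 3444 + 2 \left(-6\right) \left(-3\right) = 3444 + 36 = 3480$)
$t{\left(197 \right)} + H = 2 \cdot 197 \frac{1}{-55 + 197} + 3480 = 2 \cdot 197 \cdot \frac{1}{142} + 3480 = \frac{197}{71} + 3480 = \frac{247277}{71}$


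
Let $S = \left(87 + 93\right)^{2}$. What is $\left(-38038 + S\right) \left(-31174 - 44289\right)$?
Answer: $425460394$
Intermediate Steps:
$S = 32400$ ($S = 180^{2} = 32400$)
$\left(-38038 + S\right) \left(-31174 - 44289\right) = \left(-38038 + 32400\right) \left(-31174 - 44289\right) = \left(-5638\right) \left(-75463\right) = 425460394$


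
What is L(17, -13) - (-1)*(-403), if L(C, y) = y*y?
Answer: -234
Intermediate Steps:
L(C, y) = y²
L(17, -13) - (-1)*(-403) = (-13)² - (-1)*(-403) = 169 - 1*403 = 169 - 403 = -234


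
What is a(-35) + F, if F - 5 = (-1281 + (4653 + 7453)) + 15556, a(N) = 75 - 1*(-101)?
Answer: 26562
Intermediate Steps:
a(N) = 176 (a(N) = 75 + 101 = 176)
F = 26386 (F = 5 + ((-1281 + (4653 + 7453)) + 15556) = 5 + ((-1281 + 12106) + 15556) = 5 + (10825 + 15556) = 5 + 26381 = 26386)
a(-35) + F = 176 + 26386 = 26562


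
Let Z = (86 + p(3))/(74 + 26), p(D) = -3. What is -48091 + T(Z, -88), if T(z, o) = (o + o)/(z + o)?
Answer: -419191647/8717 ≈ -48089.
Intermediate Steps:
Z = 83/100 (Z = (86 - 3)/(74 + 26) = 83/100 ≈ 0.83000)
T(z, o) = 2*o/(o + z) (T(z, o) = (2*o)/(o + z) = 2*o/(o + z))
-48091 + T(Z, -88) = -48091 + 2*(-88)/(-88 + 83/100) = -48091 + 2*(-88)/(-8717/100) = -48091 + 2*(-88)*(-100/8717) = -48091 + 17600/8717 = -419191647/8717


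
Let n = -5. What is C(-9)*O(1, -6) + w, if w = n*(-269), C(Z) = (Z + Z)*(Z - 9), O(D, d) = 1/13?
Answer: 17809/13 ≈ 1369.9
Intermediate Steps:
O(D, d) = 1/13
C(Z) = 2*Z*(-9 + Z) (C(Z) = (2*Z)*(-9 + Z) = 2*Z*(-9 + Z))
w = 1345 (w = -5*(-269) = 1345)
C(-9)*O(1, -6) + w = (2*(-9)*(-9 - 9))*(1/13) + 1345 = (2*(-9)*(-18))*(1/13) + 1345 = 324*(1/13) + 1345 = 324/13 + 1345 = 17809/13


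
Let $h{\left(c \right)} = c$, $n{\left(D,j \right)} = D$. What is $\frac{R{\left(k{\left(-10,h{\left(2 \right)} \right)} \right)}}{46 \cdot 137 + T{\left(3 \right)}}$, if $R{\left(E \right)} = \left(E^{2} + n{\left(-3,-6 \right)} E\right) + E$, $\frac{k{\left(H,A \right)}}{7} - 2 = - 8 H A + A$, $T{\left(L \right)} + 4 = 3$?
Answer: $\frac{1315608}{6301} \approx 208.79$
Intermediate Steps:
$T{\left(L \right)} = -1$ ($T{\left(L \right)} = -4 + 3 = -1$)
$k{\left(H,A \right)} = 14 + 7 A - 56 A H$ ($k{\left(H,A \right)} = 14 + 7 \left(- 8 H A + A\right) = 14 + 7 \left(- 8 A H + A\right) = 14 + 7 \left(A - 8 A H\right) = 14 - \left(- 7 A + 56 A H\right) = 14 + 7 A - 56 A H$)
$R{\left(E \right)} = E^{2} - 2 E$ ($R{\left(E \right)} = \left(E^{2} - 3 E\right) + E = E^{2} - 2 E$)
$\frac{R{\left(k{\left(-10,h{\left(2 \right)} \right)} \right)}}{46 \cdot 137 + T{\left(3 \right)}} = \frac{\left(14 + 7 \cdot 2 - 112 \left(-10\right)\right) \left(-2 + \left(14 + 7 \cdot 2 - 112 \left(-10\right)\right)\right)}{46 \cdot 137 - 1} = \frac{\left(14 + 14 + 1120\right) \left(-2 + \left(14 + 14 + 1120\right)\right)}{6302 - 1} = \frac{1148 \left(-2 + 1148\right)}{6301} = 1148 \cdot 1146 \cdot \frac{1}{6301} = 1315608 \cdot \frac{1}{6301} = \frac{1315608}{6301}$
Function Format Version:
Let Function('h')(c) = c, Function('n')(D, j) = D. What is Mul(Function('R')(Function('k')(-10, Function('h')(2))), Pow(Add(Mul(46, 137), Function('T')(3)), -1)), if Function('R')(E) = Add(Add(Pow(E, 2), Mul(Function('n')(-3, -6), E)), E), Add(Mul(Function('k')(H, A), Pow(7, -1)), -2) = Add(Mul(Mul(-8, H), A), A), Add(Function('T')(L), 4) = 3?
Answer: Rational(1315608, 6301) ≈ 208.79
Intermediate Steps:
Function('T')(L) = -1 (Function('T')(L) = Add(-4, 3) = -1)
Function('k')(H, A) = Add(14, Mul(7, A), Mul(-56, A, H)) (Function('k')(H, A) = Add(14, Mul(7, Add(Mul(Mul(-8, H), A), A))) = Add(14, Mul(7, Add(Mul(-8, A, H), A))) = Add(14, Mul(7, Add(A, Mul(-8, A, H)))) = Add(14, Add(Mul(7, A), Mul(-56, A, H))) = Add(14, Mul(7, A), Mul(-56, A, H)))
Function('R')(E) = Add(Pow(E, 2), Mul(-2, E)) (Function('R')(E) = Add(Add(Pow(E, 2), Mul(-3, E)), E) = Add(Pow(E, 2), Mul(-2, E)))
Mul(Function('R')(Function('k')(-10, Function('h')(2))), Pow(Add(Mul(46, 137), Function('T')(3)), -1)) = Mul(Mul(Add(14, Mul(7, 2), Mul(-56, 2, -10)), Add(-2, Add(14, Mul(7, 2), Mul(-56, 2, -10)))), Pow(Add(Mul(46, 137), -1), -1)) = Mul(Mul(Add(14, 14, 1120), Add(-2, Add(14, 14, 1120))), Pow(Add(6302, -1), -1)) = Mul(Mul(1148, Add(-2, 1148)), Pow(6301, -1)) = Mul(Mul(1148, 1146), Rational(1, 6301)) = Mul(1315608, Rational(1, 6301)) = Rational(1315608, 6301)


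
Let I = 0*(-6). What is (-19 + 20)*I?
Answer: 0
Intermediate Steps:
I = 0
(-19 + 20)*I = (-19 + 20)*0 = 1*0 = 0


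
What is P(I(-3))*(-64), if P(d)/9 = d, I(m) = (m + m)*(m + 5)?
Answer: 6912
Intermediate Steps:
I(m) = 2*m*(5 + m) (I(m) = (2*m)*(5 + m) = 2*m*(5 + m))
P(d) = 9*d
P(I(-3))*(-64) = (9*(2*(-3)*(5 - 3)))*(-64) = (9*(2*(-3)*2))*(-64) = (9*(-12))*(-64) = -108*(-64) = 6912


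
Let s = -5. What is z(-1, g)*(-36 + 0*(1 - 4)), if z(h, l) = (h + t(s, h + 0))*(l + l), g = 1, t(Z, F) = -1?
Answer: 144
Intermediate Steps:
z(h, l) = 2*l*(-1 + h) (z(h, l) = (h - 1)*(l + l) = (-1 + h)*(2*l) = 2*l*(-1 + h))
z(-1, g)*(-36 + 0*(1 - 4)) = (2*1*(-1 - 1))*(-36 + 0*(1 - 4)) = (2*1*(-2))*(-36 + 0*(-3)) = -4*(-36 + 0) = -4*(-36) = 144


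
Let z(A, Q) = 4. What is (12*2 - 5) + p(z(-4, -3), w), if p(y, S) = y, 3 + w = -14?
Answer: 23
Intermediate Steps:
w = -17 (w = -3 - 14 = -17)
(12*2 - 5) + p(z(-4, -3), w) = (12*2 - 5) + 4 = (24 - 5) + 4 = 19 + 4 = 23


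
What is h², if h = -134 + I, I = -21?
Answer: 24025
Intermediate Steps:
h = -155 (h = -134 - 21 = -155)
h² = (-155)² = 24025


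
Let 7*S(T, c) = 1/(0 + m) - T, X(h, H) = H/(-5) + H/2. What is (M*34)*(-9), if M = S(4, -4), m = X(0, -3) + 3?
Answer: 7548/49 ≈ 154.04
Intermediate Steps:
X(h, H) = 3*H/10 (X(h, H) = H*(-⅕) + H*(½) = -H/5 + H/2 = 3*H/10)
m = 21/10 (m = (3/10)*(-3) + 3 = -9/10 + 3 = 21/10 ≈ 2.1000)
S(T, c) = 10/147 - T/7 (S(T, c) = (1/(0 + 21/10) - T)/7 = (1/(21/10) - T)/7 = (10/21 - T)/7 = 10/147 - T/7)
M = -74/147 (M = 10/147 - ⅐*4 = 10/147 - 4/7 = -74/147 ≈ -0.50340)
(M*34)*(-9) = -74/147*34*(-9) = -2516/147*(-9) = 7548/49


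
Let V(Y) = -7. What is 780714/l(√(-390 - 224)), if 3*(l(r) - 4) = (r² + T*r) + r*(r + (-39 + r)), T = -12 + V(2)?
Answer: -1071529965/1353599 + 33961059*I*√614/1353599 ≈ -791.62 + 621.69*I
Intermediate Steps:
T = -19 (T = -12 - 7 = -19)
l(r) = 4 - 19*r/3 + r²/3 + r*(-39 + 2*r)/3 (l(r) = 4 + ((r² - 19*r) + r*(r + (-39 + r)))/3 = 4 + ((r² - 19*r) + r*(-39 + 2*r))/3 = 4 + (r² - 19*r + r*(-39 + 2*r))/3 = 4 + (-19*r/3 + r²/3 + r*(-39 + 2*r)/3) = 4 - 19*r/3 + r²/3 + r*(-39 + 2*r)/3)
780714/l(√(-390 - 224)) = 780714/(4 + (√(-390 - 224))² - 58*√(-390 - 224)/3) = 780714/(4 + (√(-614))² - 58*I*√614/3) = 780714/(4 + (I*√614)² - 58*I*√614/3) = 780714/(4 - 614 - 58*I*√614/3) = 780714/(-610 - 58*I*√614/3)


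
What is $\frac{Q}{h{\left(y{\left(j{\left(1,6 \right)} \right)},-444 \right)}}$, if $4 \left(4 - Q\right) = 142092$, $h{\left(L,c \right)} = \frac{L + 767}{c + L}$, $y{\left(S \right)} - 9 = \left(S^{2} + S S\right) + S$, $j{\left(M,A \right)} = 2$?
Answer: $\frac{15095575}{786} \approx 19206.0$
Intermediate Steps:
$y{\left(S \right)} = 9 + S + 2 S^{2}$ ($y{\left(S \right)} = 9 + \left(\left(S^{2} + S S\right) + S\right) = 9 + \left(\left(S^{2} + S^{2}\right) + S\right) = 9 + \left(2 S^{2} + S\right) = 9 + \left(S + 2 S^{2}\right) = 9 + S + 2 S^{2}$)
$h{\left(L,c \right)} = \frac{767 + L}{L + c}$
$Q = -35519$ ($Q = 4 - 35523 = -35519$)
$\frac{Q}{h{\left(y{\left(j{\left(1,6 \right)} \right)},-444 \right)}} = - \frac{35519}{\frac{1}{\left(9 + 2 + 2 \cdot 2^{2}\right) - 444} \left(767 + \left(9 + 2 + 2 \cdot 2^{2}\right)\right)} = - \frac{35519}{\frac{1}{\left(9 + 2 + 2 \cdot 4\right) - 444} \left(767 + \left(9 + 2 + 2 \cdot 4\right)\right)} = - \frac{35519}{\frac{1}{\left(9 + 2 + 8\right) - 444} \left(767 + \left(9 + 2 + 8\right)\right)} = - \frac{35519}{\frac{1}{19 - 444} \left(767 + 19\right)} = - \frac{35519}{\frac{1}{-425} \cdot 786} = - \frac{35519}{\left(- \frac{1}{425}\right) 786} = - \frac{35519}{- \frac{786}{425}} = \left(-35519\right) \left(- \frac{425}{786}\right) = \frac{15095575}{786}$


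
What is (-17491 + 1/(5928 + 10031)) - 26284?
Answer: -698605224/15959 ≈ -43775.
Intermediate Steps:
(-17491 + 1/(5928 + 10031)) - 26284 = (-17491 + 1/15959) - 26284 = -279138868/15959 - 26284 = -698605224/15959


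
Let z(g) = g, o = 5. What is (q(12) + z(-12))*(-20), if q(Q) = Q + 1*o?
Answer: -100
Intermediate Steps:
q(Q) = 5 + Q (q(Q) = Q + 1*5 = Q + 5 = 5 + Q)
(q(12) + z(-12))*(-20) = ((5 + 12) - 12)*(-20) = (17 - 12)*(-20) = 5*(-20) = -100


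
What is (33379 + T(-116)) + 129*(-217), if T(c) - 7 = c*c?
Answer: 18849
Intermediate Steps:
T(c) = 7 + c**2 (T(c) = 7 + c*c = 7 + c**2)
(33379 + T(-116)) + 129*(-217) = (33379 + (7 + (-116)**2)) + 129*(-217) = (33379 + (7 + 13456)) - 27993 = (33379 + 13463) - 27993 = 46842 - 27993 = 18849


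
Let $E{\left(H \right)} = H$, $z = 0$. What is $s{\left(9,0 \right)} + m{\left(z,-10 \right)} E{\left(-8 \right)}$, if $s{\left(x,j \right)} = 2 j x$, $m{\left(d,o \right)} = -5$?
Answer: $40$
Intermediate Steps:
$s{\left(x,j \right)} = 2 j x$
$s{\left(9,0 \right)} + m{\left(z,-10 \right)} E{\left(-8 \right)} = 2 \cdot 0 \cdot 9 - -40 = 0 + 40 = 40$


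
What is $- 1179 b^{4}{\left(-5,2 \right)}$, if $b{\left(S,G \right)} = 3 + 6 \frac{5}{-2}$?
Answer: $-24447744$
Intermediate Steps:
$b{\left(S,G \right)} = -12$ ($b{\left(S,G \right)} = 3 + 6 \cdot 5 \left(- \frac{1}{2}\right) = 3 + 6 \left(- \frac{5}{2}\right) = 3 - 15 = -12$)
$- 1179 b^{4}{\left(-5,2 \right)} = - 1179 \left(-12\right)^{4} = \left(-1179\right) 20736 = -24447744$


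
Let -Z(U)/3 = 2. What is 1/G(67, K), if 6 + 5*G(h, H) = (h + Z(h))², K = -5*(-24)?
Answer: 1/743 ≈ 0.0013459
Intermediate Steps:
Z(U) = -6 (Z(U) = -3*2 = -6)
K = 120
G(h, H) = -6/5 + (-6 + h)²/5 (G(h, H) = -6/5 + (h - 6)²/5 = -6/5 + (-6 + h)²/5)
1/G(67, K) = 1/(-6/5 + (-6 + 67)²/5) = 1/(-6/5 + (⅕)*61²) = 1/(-6/5 + (⅕)*3721) = 1/(-6/5 + 3721/5) = 1/743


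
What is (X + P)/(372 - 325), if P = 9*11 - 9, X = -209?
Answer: -119/47 ≈ -2.5319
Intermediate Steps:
P = 90 (P = 99 - 9 = 90)
(X + P)/(372 - 325) = (-209 + 90)/(372 - 325) = -119/47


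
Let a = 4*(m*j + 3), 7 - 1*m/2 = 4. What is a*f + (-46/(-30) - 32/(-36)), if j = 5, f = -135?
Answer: -801791/45 ≈ -17818.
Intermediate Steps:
m = 6 (m = 14 - 2*4 = 14 - 8 = 6)
a = 132 (a = 4*(6*5 + 3) = 4*(30 + 3) = 4*33 = 132)
a*f + (-46/(-30) - 32/(-36)) = 132*(-135) + (-46/(-30) - 32/(-36)) = -17820 + (-46*(-1/30) - 32*(-1/36)) = -17820 + (23/15 + 8/9) = -17820 + 109/45 = -801791/45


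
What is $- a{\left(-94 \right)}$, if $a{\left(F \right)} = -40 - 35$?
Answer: $75$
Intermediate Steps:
$a{\left(F \right)} = -75$ ($a{\left(F \right)} = -40 - 35 = -75$)
$- a{\left(-94 \right)} = \left(-1\right) \left(-75\right) = 75$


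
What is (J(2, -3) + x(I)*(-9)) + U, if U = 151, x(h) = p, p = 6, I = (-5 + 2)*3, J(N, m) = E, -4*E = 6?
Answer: 191/2 ≈ 95.500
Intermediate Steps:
E = -3/2 (E = -1/4*6 = -3/2 ≈ -1.5000)
J(N, m) = -3/2
I = -9 (I = -3*3 = -9)
x(h) = 6
(J(2, -3) + x(I)*(-9)) + U = (-3/2 + 6*(-9)) + 151 = (-3/2 - 54) + 151 = -111/2 + 151 = 191/2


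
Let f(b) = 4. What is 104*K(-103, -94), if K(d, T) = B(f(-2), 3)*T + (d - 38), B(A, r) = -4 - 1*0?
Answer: 24440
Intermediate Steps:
B(A, r) = -4 (B(A, r) = -4 + 0 = -4)
K(d, T) = -38 + d - 4*T (K(d, T) = -4*T + (d - 38) = -4*T + (-38 + d) = -38 + d - 4*T)
104*K(-103, -94) = 104*(-38 - 103 - 4*(-94)) = 104*(-38 - 103 + 376) = 104*235 = 24440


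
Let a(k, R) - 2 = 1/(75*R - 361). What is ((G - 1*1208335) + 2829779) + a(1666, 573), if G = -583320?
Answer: 44238701365/42614 ≈ 1.0381e+6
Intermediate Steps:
a(k, R) = 2 + 1/(-361 + 75*R) (a(k, R) = 2 + 1/(75*R - 361) = 2 + 1/(-361 + 75*R))
((G - 1*1208335) + 2829779) + a(1666, 573) = ((-583320 - 1*1208335) + 2829779) + (-721 + 150*573)/(-361 + 75*573) = ((-583320 - 1208335) + 2829779) + (-721 + 85950)/(-361 + 42975) = (-1791655 + 2829779) + 85229/42614 = 1038124 + (1/42614)*85229 = 1038124 + 85229/42614 = 44238701365/42614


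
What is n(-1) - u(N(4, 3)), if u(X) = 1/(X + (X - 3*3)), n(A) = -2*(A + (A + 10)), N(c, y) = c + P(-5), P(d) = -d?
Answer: -145/9 ≈ -16.111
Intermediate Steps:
N(c, y) = 5 + c (N(c, y) = c - 1*(-5) = c + 5 = 5 + c)
n(A) = -20 - 4*A (n(A) = -2*(A + (10 + A)) = -2*(10 + 2*A) = -20 - 4*A)
u(X) = 1/(-9 + 2*X) (u(X) = 1/(X + (X - 9)) = 1/(X + (-9 + X)) = 1/(-9 + 2*X))
n(-1) - u(N(4, 3)) = (-20 - 4*(-1)) - 1/(-9 + 2*(5 + 4)) = (-20 + 4) - 1/(-9 + 2*9) = -16 - 1/(-9 + 18) = -16 - 1/9 = -16 - 1*⅑ = -16 - ⅑ = -145/9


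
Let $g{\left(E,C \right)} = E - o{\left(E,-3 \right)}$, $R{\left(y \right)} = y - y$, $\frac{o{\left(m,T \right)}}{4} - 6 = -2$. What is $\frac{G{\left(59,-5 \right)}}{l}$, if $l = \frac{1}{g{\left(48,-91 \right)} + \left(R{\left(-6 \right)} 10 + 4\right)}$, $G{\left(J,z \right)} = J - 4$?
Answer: $1980$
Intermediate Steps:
$o{\left(m,T \right)} = 16$ ($o{\left(m,T \right)} = 24 + 4 \left(-2\right) = 24 - 8 = 16$)
$R{\left(y \right)} = 0$
$G{\left(J,z \right)} = -4 + J$
$g{\left(E,C \right)} = -16 + E$ ($g{\left(E,C \right)} = E - 16 = -16 + E$)
$l = \frac{1}{36}$ ($l = \frac{1}{\left(-16 + 48\right) + \left(0 \cdot 10 + 4\right)} = \frac{1}{32 + \left(0 + 4\right)} = \frac{1}{32 + 4} = \frac{1}{36} \approx 0.027778$)
$\frac{G{\left(59,-5 \right)}}{l} = \left(-4 + 59\right) \frac{1}{\frac{1}{36}} = 55 \cdot 36 = 1980$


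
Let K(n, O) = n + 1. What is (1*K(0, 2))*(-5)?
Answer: -5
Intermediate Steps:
K(n, O) = 1 + n
(1*K(0, 2))*(-5) = (1*(1 + 0))*(-5) = (1*1)*(-5) = 1*(-5) = -5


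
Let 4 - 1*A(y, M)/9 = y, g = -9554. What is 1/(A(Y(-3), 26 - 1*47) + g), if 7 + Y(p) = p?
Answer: -1/9428 ≈ -0.00010607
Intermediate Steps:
Y(p) = -7 + p
A(y, M) = 36 - 9*y
1/(A(Y(-3), 26 - 1*47) + g) = 1/((36 - 9*(-7 - 3)) - 9554) = 1/((36 - 9*(-10)) - 9554) = 1/((36 + 90) - 9554) = 1/(126 - 9554) = 1/(-9428) = -1/9428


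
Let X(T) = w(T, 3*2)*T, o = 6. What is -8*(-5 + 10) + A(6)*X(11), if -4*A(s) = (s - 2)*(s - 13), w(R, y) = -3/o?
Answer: -157/2 ≈ -78.500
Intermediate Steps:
w(R, y) = -1/2 (w(R, y) = -3/6 = -3*1/6 = -1/2)
A(s) = -(-13 + s)*(-2 + s)/4 (A(s) = -(s - 2)*(s - 13)/4 = -(-2 + s)*(-13 + s)/4 = -(-13 + s)*(-2 + s)/4)
X(T) = -T/2
-8*(-5 + 10) + A(6)*X(11) = -8*(-5 + 10) + (-13/2 - 1/4*6**2 + (15/4)*6)*(-1/2*11) = -8*5 + (-13/2 - 1/4*36 + 45/2)*(-11/2) = -40 + (-13/2 - 9 + 45/2)*(-11/2) = -40 + 7*(-11/2) = -40 - 77/2 = -157/2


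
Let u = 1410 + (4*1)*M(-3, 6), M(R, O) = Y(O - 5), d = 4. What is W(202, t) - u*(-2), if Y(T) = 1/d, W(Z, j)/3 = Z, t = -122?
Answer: 3428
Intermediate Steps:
W(Z, j) = 3*Z
Y(T) = ¼ (Y(T) = 1/4 = ¼)
M(R, O) = ¼
u = 1411 (u = 1410 + (4*1)*(¼) = 1410 + 4*(¼) = 1410 + 1 = 1411)
W(202, t) - u*(-2) = 3*202 - 1411*(-2) = 606 - 1*(-2822) = 606 + 2822 = 3428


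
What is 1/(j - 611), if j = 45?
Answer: -1/566 ≈ -0.0017668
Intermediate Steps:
1/(j - 611) = 1/(45 - 611) = 1/(-566) = -1/566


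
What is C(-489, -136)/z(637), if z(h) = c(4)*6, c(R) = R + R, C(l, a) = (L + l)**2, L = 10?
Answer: 229441/48 ≈ 4780.0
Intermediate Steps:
C(l, a) = (10 + l)**2
c(R) = 2*R
z(h) = 48 (z(h) = (2*4)*6 = 8*6 = 48)
C(-489, -136)/z(637) = (10 - 489)**2/48 = (-479)**2*(1/48) = 229441*(1/48) = 229441/48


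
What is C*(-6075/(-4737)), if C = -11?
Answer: -22275/1579 ≈ -14.107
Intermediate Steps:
C*(-6075/(-4737)) = -(-66825)/(-4737) = -(-66825)*(-1)/4737 = -11*2025/1579 = -22275/1579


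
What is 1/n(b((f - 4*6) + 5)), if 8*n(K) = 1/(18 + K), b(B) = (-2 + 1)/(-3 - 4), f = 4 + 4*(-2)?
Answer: 1016/7 ≈ 145.14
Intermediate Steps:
f = -4 (f = 4 - 8 = -4)
b(B) = ⅐ (b(B) = -1/(-7) = -1*(-⅐) = ⅐)
n(K) = 1/(8*(18 + K))
1/n(b((f - 4*6) + 5)) = 1/(1/(8*(18 + ⅐))) = 1/(1/(8*(127/7))) = 1/((⅛)*(7/127)) = 1/(7/1016) = 1016/7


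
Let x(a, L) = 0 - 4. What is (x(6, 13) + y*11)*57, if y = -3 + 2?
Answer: -855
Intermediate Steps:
y = -1
x(a, L) = -4
(x(6, 13) + y*11)*57 = (-4 - 1*11)*57 = (-4 - 11)*57 = -15*57 = -855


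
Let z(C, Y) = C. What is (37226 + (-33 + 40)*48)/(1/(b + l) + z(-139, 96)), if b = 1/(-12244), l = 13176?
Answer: -6059762632966/22424432833 ≈ -270.23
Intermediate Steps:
b = -1/12244 ≈ -8.1673e-5
(37226 + (-33 + 40)*48)/(1/(b + l) + z(-139, 96)) = (37226 + (-33 + 40)*48)/(1/(-1/12244 + 13176) - 139) = (37226 + 7*48)/(1/(161326943/12244) - 139) = (37226 + 336)/(12244/161326943 - 139) = 37562/(-22424432833/161326943) = 37562*(-161326943/22424432833) = -6059762632966/22424432833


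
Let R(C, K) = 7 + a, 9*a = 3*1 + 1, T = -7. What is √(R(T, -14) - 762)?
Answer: I*√6791/3 ≈ 27.469*I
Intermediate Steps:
a = 4/9 (a = (3*1 + 1)/9 = (3 + 1)/9 = (⅑)*4 = 4/9 ≈ 0.44444)
R(C, K) = 67/9 (R(C, K) = 7 + 4/9 = 67/9)
√(R(T, -14) - 762) = √(67/9 - 762) = √(-6791/9) = I*√6791/3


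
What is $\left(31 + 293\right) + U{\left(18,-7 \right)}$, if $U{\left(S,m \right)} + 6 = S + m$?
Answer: $329$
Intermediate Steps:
$U{\left(S,m \right)} = -6 + S + m$ ($U{\left(S,m \right)} = -6 + \left(S + m\right) = -6 + S + m$)
$\left(31 + 293\right) + U{\left(18,-7 \right)} = \left(31 + 293\right) - -5 = 324 + 5 = 329$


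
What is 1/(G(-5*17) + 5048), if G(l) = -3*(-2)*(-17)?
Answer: 1/4946 ≈ 0.00020218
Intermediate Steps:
G(l) = -102 (G(l) = 6*(-17) = -102)
1/(G(-5*17) + 5048) = 1/(-102 + 5048) = 1/4946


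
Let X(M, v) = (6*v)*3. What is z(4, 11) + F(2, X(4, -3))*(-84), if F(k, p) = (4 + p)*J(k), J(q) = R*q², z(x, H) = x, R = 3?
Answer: 50404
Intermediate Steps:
J(q) = 3*q²
X(M, v) = 18*v
F(k, p) = 3*k²*(4 + p) (F(k, p) = (4 + p)*(3*k²) = 3*k²*(4 + p))
z(4, 11) + F(2, X(4, -3))*(-84) = 4 + (3*2²*(4 + 18*(-3)))*(-84) = 4 + (3*4*(4 - 54))*(-84) = 4 + (3*4*(-50))*(-84) = 4 - 600*(-84) = 4 + 50400 = 50404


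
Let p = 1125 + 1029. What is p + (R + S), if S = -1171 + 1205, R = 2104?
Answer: 4292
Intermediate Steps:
S = 34
p = 2154
p + (R + S) = 2154 + (2104 + 34) = 2154 + 2138 = 4292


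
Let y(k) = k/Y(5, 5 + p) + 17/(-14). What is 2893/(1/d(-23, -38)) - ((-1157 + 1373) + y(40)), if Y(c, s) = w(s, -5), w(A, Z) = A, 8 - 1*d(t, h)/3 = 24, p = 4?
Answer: -17524487/126 ≈ -1.3908e+5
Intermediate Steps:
d(t, h) = -48 (d(t, h) = 24 - 3*24 = 24 - 72 = -48)
Y(c, s) = s
y(k) = -17/14 + k/9 (y(k) = k/(5 + 4) + 17/(-14) = k/9 + 17*(-1/14) = k*(⅑) - 17/14 = k/9 - 17/14 = -17/14 + k/9)
2893/(1/d(-23, -38)) - ((-1157 + 1373) + y(40)) = 2893/(1/(-48)) - ((-1157 + 1373) + (-17/14 + (⅑)*40)) = 2893/(-1/48) - (216 + (-17/14 + 40/9)) = 2893*(-48) - (216 + 407/126) = -138864 - 1*27623/126 = -138864 - 27623/126 = -17524487/126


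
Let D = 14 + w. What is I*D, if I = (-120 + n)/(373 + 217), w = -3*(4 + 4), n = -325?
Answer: 445/59 ≈ 7.5424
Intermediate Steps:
w = -24 (w = -3*8 = -24)
D = -10 (D = 14 - 24 = -10)
I = -89/118 (I = (-120 - 325)/(373 + 217) = -445/590 = -445*1/590 = -89/118 ≈ -0.75424)
I*D = -89/118*(-10) = 445/59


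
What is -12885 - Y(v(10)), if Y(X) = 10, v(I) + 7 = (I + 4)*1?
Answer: -12895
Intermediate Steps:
v(I) = -3 + I (v(I) = -7 + (I + 4)*1 = -7 + (4 + I)*1 = -7 + (4 + I) = -3 + I)
-12885 - Y(v(10)) = -12885 - 1*10 = -12885 - 10 = -12895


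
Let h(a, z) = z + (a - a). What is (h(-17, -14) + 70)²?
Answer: 3136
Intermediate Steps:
h(a, z) = z (h(a, z) = z + 0 = z)
(h(-17, -14) + 70)² = (-14 + 70)² = 56² = 3136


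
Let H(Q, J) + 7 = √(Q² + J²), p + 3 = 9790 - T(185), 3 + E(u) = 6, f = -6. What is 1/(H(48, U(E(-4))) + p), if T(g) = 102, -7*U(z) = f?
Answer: 79037/764901264 - 7*√3137/764901264 ≈ 0.00010282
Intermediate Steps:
E(u) = 3 (E(u) = -3 + 6 = 3)
U(z) = 6/7 (U(z) = -⅐*(-6) = 6/7)
p = 9685 (p = -3 + (9790 - 1*102) = -3 + (9790 - 102) = -3 + 9688 = 9685)
H(Q, J) = -7 + √(J² + Q²) (H(Q, J) = -7 + √(Q² + J²) = -7 + √(J² + Q²))
1/(H(48, U(E(-4))) + p) = 1/((-7 + √((6/7)² + 48²)) + 9685) = 1/((-7 + √(36/49 + 2304)) + 9685) = 1/((-7 + √(112932/49)) + 9685) = 1/((-7 + 6*√3137/7) + 9685) = 1/(9678 + 6*√3137/7)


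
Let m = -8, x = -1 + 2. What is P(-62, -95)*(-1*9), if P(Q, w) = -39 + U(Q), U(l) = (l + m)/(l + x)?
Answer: 20781/61 ≈ 340.67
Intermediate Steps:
x = 1
U(l) = (-8 + l)/(1 + l) (U(l) = (l - 8)/(l + 1) = (-8 + l)/(1 + l))
P(Q, w) = -39 + (-8 + Q)/(1 + Q)
P(-62, -95)*(-1*9) = ((-47 - 38*(-62))/(1 - 62))*(-1*9) = ((-47 + 2356)/(-61))*(-9) = -1/61*2309*(-9) = -2309/61*(-9) = 20781/61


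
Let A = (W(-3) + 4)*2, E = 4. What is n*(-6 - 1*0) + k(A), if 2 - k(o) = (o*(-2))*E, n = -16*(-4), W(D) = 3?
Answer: -270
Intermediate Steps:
A = 14 (A = (3 + 4)*2 = 7*2 = 14)
n = 64
k(o) = 2 + 8*o (k(o) = 2 - o*(-2)*4 = 2 - (-2*o)*4 = 2 - (-8)*o = 2 + 8*o)
n*(-6 - 1*0) + k(A) = 64*(-6 - 1*0) + (2 + 8*14) = 64*(-6 + 0) + (2 + 112) = 64*(-6) + 114 = -384 + 114 = -270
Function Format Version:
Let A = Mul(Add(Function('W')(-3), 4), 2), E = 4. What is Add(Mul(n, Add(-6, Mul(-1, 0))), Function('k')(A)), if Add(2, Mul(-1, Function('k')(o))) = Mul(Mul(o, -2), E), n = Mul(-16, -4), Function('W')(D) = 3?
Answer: -270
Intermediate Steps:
A = 14 (A = Mul(Add(3, 4), 2) = Mul(7, 2) = 14)
n = 64
Function('k')(o) = Add(2, Mul(8, o)) (Function('k')(o) = Add(2, Mul(-1, Mul(Mul(o, -2), 4))) = Add(2, Mul(-1, Mul(Mul(-2, o), 4))) = Add(2, Mul(-1, Mul(-8, o))) = Add(2, Mul(8, o)))
Add(Mul(n, Add(-6, Mul(-1, 0))), Function('k')(A)) = Add(Mul(64, Add(-6, Mul(-1, 0))), Add(2, Mul(8, 14))) = Add(Mul(64, Add(-6, 0)), Add(2, 112)) = Add(Mul(64, -6), 114) = Add(-384, 114) = -270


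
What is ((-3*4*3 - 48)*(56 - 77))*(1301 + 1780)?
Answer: 5434884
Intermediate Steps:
((-3*4*3 - 48)*(56 - 77))*(1301 + 1780) = ((-12*3 - 48)*(-21))*3081 = ((-36 - 48)*(-21))*3081 = -84*(-21)*3081 = 1764*3081 = 5434884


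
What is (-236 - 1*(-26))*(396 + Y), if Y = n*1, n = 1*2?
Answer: -83580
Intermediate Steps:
n = 2
Y = 2 (Y = 2*1 = 2)
(-236 - 1*(-26))*(396 + Y) = (-236 - 1*(-26))*(396 + 2) = (-236 + 26)*398 = -210*398 = -83580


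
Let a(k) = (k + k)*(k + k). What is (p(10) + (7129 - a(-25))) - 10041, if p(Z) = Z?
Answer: -5402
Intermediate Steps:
a(k) = 4*k**2 (a(k) = (2*k)*(2*k) = 4*k**2)
(p(10) + (7129 - a(-25))) - 10041 = (10 + (7129 - 4*(-25)**2)) - 10041 = (10 + (7129 - 4*625)) - 10041 = (10 + (7129 - 1*2500)) - 10041 = (10 + (7129 - 2500)) - 10041 = (10 + 4629) - 10041 = 4639 - 10041 = -5402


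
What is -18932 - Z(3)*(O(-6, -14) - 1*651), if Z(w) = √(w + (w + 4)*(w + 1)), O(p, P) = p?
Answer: -18932 + 657*√31 ≈ -15274.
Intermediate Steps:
Z(w) = √(w + (1 + w)*(4 + w)) (Z(w) = √(w + (4 + w)*(1 + w)) = √(w + (1 + w)*(4 + w)))
-18932 - Z(3)*(O(-6, -14) - 1*651) = -18932 - √(4 + 3² + 6*3)*(-6 - 1*651) = -18932 - √(4 + 9 + 18)*(-6 - 651) = -18932 - √31*(-657) = -18932 - (-657)*√31 = -18932 + 657*√31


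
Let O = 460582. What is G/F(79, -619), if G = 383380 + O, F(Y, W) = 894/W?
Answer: -261206239/447 ≈ -5.8435e+5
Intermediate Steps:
G = 843962 (G = 383380 + 460582 = 843962)
G/F(79, -619) = 843962/((894/(-619))) = 843962/((894*(-1/619))) = 843962/(-894/619) = 843962*(-619/894) = -261206239/447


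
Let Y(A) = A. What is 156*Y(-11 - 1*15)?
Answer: -4056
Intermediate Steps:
156*Y(-11 - 1*15) = 156*(-11 - 1*15) = 156*(-11 - 15) = 156*(-26) = -4056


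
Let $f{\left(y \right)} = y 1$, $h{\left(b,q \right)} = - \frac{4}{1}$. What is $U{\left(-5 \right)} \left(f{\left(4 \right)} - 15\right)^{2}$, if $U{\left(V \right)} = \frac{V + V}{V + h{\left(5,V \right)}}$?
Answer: $\frac{1210}{9} \approx 134.44$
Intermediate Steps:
$h{\left(b,q \right)} = -4$ ($h{\left(b,q \right)} = \left(-4\right) 1 = -4$)
$U{\left(V \right)} = \frac{2 V}{-4 + V}$ ($U{\left(V \right)} = \frac{V + V}{V - 4} = \frac{2 V}{-4 + V}$)
$f{\left(y \right)} = y$
$U{\left(-5 \right)} \left(f{\left(4 \right)} - 15\right)^{2} = 2 \left(-5\right) \frac{1}{-4 - 5} \left(4 - 15\right)^{2} = 2 \left(-5\right) \frac{1}{-9} \left(-11\right)^{2} = 2 \left(-5\right) \left(- \frac{1}{9}\right) 121 = \frac{10}{9} \cdot 121 = \frac{1210}{9}$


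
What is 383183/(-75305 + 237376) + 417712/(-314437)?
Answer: 52787911419/50961119027 ≈ 1.0358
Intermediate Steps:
383183/(-75305 + 237376) + 417712/(-314437) = 383183/162071 + 417712*(-1/314437) = 383183*(1/162071) - 417712/314437 = 383183/162071 - 417712/314437 = 52787911419/50961119027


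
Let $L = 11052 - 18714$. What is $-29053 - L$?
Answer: $-21391$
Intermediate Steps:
$L = -7662$
$-29053 - L = -29053 - -7662 = -29053 + 7662 = -21391$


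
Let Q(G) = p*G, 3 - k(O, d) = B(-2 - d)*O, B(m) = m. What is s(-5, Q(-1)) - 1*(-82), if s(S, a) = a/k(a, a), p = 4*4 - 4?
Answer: 3358/41 ≈ 81.902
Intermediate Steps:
k(O, d) = 3 - O*(-2 - d) (k(O, d) = 3 - (-2 - d)*O = 3 - O*(-2 - d))
p = 12 (p = 16 - 4 = 12)
Q(G) = 12*G
s(S, a) = a/(3 + a*(2 + a))
s(-5, Q(-1)) - 1*(-82) = (12*(-1))/(3 + (12*(-1))² + 2*(12*(-1))) - 1*(-82) = -12/(3 + (-12)² + 2*(-12)) + 82 = -12/(3 + 144 - 24) + 82 = -12/123 + 82 = -12*1/123 + 82 = -4/41 + 82 = 3358/41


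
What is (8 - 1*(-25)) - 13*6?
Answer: -45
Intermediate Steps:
(8 - 1*(-25)) - 13*6 = (8 + 25) - 78 = 33 - 78 = -45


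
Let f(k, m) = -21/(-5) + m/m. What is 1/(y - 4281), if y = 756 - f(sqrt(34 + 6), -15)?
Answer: -5/17651 ≈ -0.00028327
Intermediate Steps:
f(k, m) = 26/5 (f(k, m) = -21*(-1/5) + 1 = 21/5 + 1 = 26/5)
y = 3754/5 (y = 756 - 1*26/5 = 756 - 26/5 = 3754/5 ≈ 750.80)
1/(y - 4281) = 1/(3754/5 - 4281) = 1/(-17651/5) = -5/17651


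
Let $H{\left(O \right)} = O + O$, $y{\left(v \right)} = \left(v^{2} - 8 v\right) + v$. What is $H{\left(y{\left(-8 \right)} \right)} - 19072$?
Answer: $-18832$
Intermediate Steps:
$y{\left(v \right)} = v^{2} - 7 v$
$H{\left(O \right)} = 2 O$
$H{\left(y{\left(-8 \right)} \right)} - 19072 = 2 \left(- 8 \left(-7 - 8\right)\right) - 19072 = 2 \left(\left(-8\right) \left(-15\right)\right) - 19072 = 2 \cdot 120 - 19072 = 240 - 19072 = -18832$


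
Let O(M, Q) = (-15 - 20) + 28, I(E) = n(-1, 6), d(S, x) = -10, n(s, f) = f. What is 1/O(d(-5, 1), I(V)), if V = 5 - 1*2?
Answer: -⅐ ≈ -0.14286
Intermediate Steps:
V = 3 (V = 5 - 2 = 3)
I(E) = 6
O(M, Q) = -7 (O(M, Q) = -35 + 28 = -7)
1/O(d(-5, 1), I(V)) = 1/(-7) = -⅐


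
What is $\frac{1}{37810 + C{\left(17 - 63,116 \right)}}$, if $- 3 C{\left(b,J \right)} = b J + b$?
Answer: $\frac{1}{39604} \approx 2.525 \cdot 10^{-5}$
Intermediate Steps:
$C{\left(b,J \right)} = - \frac{b}{3} - \frac{J b}{3}$ ($C{\left(b,J \right)} = - \frac{b J + b}{3} = - \frac{J b + b}{3} = - \frac{b + J b}{3} = - \frac{b}{3} - \frac{J b}{3}$)
$\frac{1}{37810 + C{\left(17 - 63,116 \right)}} = \frac{1}{37810 - \frac{\left(17 - 63\right) \left(1 + 116\right)}{3}} = \frac{1}{37810 - \frac{1}{3} \left(17 - 63\right) 117} = \frac{1}{37810 - \left(- \frac{46}{3}\right) 117} = \frac{1}{37810 + 1794} = \frac{1}{39604}$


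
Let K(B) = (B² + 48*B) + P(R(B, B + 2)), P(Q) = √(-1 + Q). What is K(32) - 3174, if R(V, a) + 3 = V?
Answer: -614 + 2*√7 ≈ -608.71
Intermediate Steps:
R(V, a) = -3 + V
K(B) = B² + √(-4 + B) + 48*B (K(B) = (B² + 48*B) + √(-1 + (-3 + B)) = (B² + 48*B) + √(-4 + B) = B² + √(-4 + B) + 48*B)
K(32) - 3174 = (32² + √(-4 + 32) + 48*32) - 3174 = (1024 + √28 + 1536) - 3174 = (1024 + 2*√7 + 1536) - 3174 = (2560 + 2*√7) - 3174 = -614 + 2*√7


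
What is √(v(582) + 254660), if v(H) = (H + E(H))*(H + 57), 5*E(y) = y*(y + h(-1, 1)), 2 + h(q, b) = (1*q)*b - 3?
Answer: √1086730190/5 ≈ 6593.1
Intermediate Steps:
h(q, b) = -5 + b*q (h(q, b) = -2 + ((1*q)*b - 3) = -2 + (q*b - 3) = -2 + (b*q - 3) = -2 + (-3 + b*q) = -5 + b*q)
E(y) = y*(-6 + y)/5 (E(y) = (y*(y + (-5 + 1*(-1))))/5 = (y*(y + (-5 - 1)))/5 = (y*(y - 6))/5 = (y*(-6 + y))/5 = y*(-6 + y)/5)
v(H) = (57 + H)*(H + H*(-6 + H)/5) (v(H) = (H + H*(-6 + H)/5)*(H + 57) = (H + H*(-6 + H)/5)*(57 + H) = (57 + H)*(H + H*(-6 + H)/5))
√(v(582) + 254660) = √((⅕)*582*(-57 + 582² + 56*582) + 254660) = √((⅕)*582*(-57 + 338724 + 32592) + 254660) = √((⅕)*582*371259 + 254660) = √(216072738/5 + 254660) = √(217346038/5) = √1086730190/5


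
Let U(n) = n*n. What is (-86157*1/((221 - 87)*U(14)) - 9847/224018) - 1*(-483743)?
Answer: 1423067494589151/2941804376 ≈ 4.8374e+5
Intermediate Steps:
U(n) = n²
(-86157*1/((221 - 87)*U(14)) - 9847/224018) - 1*(-483743) = (-86157*1/(196*(221 - 87)) - 9847/224018) - 1*(-483743) = (-86157/(196*134) - 9847*1/224018) + 483743 = (-86157/26264 - 9847/224018) + 483743 = -9779670217/2941804376 + 483743 = 1423067494589151/2941804376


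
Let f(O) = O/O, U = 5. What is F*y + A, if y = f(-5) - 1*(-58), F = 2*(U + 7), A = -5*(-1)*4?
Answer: 1436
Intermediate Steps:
f(O) = 1
A = 20 (A = 5*4 = 20)
F = 24 (F = 2*(5 + 7) = 2*12 = 24)
y = 59 (y = 1 - 1*(-58) = 1 + 58 = 59)
F*y + A = 24*59 + 20 = 1416 + 20 = 1436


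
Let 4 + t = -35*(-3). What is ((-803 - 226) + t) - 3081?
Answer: -4009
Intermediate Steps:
t = 101 (t = -4 - 35*(-3) = -4 + 105 = 101)
((-803 - 226) + t) - 3081 = ((-803 - 226) + 101) - 3081 = (-1029 + 101) - 3081 = -928 - 3081 = -4009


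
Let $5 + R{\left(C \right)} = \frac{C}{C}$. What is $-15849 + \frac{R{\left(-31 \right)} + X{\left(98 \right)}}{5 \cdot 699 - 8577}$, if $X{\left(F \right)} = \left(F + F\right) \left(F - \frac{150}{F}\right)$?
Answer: $- \frac{40281761}{2541} \approx -15853.0$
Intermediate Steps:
$X{\left(F \right)} = 2 F \left(F - \frac{150}{F}\right)$
$R{\left(C \right)} = -4$ ($R{\left(C \right)} = -5 + \frac{C}{C} = -5 + 1 = -4$)
$-15849 + \frac{R{\left(-31 \right)} + X{\left(98 \right)}}{5 \cdot 699 - 8577} = -15849 + \frac{-4 - \left(300 - 2 \cdot 98^{2}\right)}{5 \cdot 699 - 8577} = -15849 + \frac{-4 + \left(-300 + 2 \cdot 9604\right)}{3495 - 8577} = -15849 + \frac{-4 + \left(-300 + 19208\right)}{-5082} = -15849 + \left(-4 + 18908\right) \left(- \frac{1}{5082}\right) = -15849 + 18904 \left(- \frac{1}{5082}\right) = -15849 - \frac{9452}{2541} = - \frac{40281761}{2541}$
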